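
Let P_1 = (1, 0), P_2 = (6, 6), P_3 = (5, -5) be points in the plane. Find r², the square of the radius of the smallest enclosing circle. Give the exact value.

Side lengths²: P_1P_2² = 61, P_1P_3² = 41, P_2P_3² = 122.
Since P_2P_3² = 122 ≥ 61 + 41 = 102, the angle opposite P_2P_3 is not acute, so the smallest enclosing circle has P_2P_3 as diameter.
Centre = midpoint of P_2P_3 = (5.5, 0.5), r² = 122/4 = 30.5.

30.5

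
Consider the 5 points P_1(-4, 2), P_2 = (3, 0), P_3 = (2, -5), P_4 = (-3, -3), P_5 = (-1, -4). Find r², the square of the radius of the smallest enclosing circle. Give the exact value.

21.25

A smallest enclosing disk is always determined by at most three of the input points on its boundary.
The farthest pair is P_1–P_3 with squared distance 85. The circle on this segment as diameter has centre (-1, -1.5) and r² = 85/4 = 21.25.
Check P_2: distance² to centre = 18.25 ≤ 21.25, so it lies inside.
All remaining points lie in this disk, and no smaller disk contains both endpoints, so this is the minimum enclosing circle.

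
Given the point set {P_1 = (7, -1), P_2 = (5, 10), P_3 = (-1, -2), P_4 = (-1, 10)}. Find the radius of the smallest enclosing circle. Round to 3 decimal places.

By Welzl's lemma the MEC is supported by two points (diametrically opposite) or three points (on a circumcircle).
The minimum enclosing circle is determined by three boundary points: P_1, P_3, P_4.
Their circumcentre is (2.3125, 4) with r² = 46.97265625.
The farthest remaining point P_2 is at distance² 43.22265625 ≤ 46.97265625.
r = √(46.97265625) ≈ 6.854.

6.854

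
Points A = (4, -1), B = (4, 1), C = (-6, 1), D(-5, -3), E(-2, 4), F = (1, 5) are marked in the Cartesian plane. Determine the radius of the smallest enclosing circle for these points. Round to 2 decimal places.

The minimum enclosing circle of a finite set is fixed by two of the points (as a diameter) or three (as a circumcircle).
The minimum enclosing circle is determined by three boundary points: A, D, F.
Their circumcentre is (-1, 0.25) with r² = 26.5625.
The farthest remaining point B is at distance² 25.5625 ≤ 26.5625.
r = √(26.5625) ≈ 5.15.

5.15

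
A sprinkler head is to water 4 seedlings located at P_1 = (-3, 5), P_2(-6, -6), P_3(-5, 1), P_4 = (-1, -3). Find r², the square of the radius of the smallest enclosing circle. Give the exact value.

32.5

By Welzl's lemma the MEC is supported by two points (diametrically opposite) or three points (on a circumcircle).
The farthest pair is P_1–P_2 with squared distance 130. The circle on this segment as diameter has centre (-4.5, -0.5) and r² = 130/4 = 32.5.
Check P_3: distance² to centre = 2.5 ≤ 32.5, so it lies inside.
All remaining points lie in this disk, and no smaller disk contains both endpoints, so this is the minimum enclosing circle.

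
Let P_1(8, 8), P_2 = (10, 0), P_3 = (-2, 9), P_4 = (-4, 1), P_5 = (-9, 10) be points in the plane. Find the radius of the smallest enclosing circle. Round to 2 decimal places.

A smallest enclosing disk is always determined by at most three of the input points on its boundary.
The farthest pair is P_2–P_5 with squared distance 461. The circle on this segment as diameter has centre (0.5, 5) and r² = 461/4 = 115.25.
Check P_1: distance² to centre = 65.25 ≤ 115.25, so it lies inside.
All remaining points lie in this disk, and no smaller disk contains both endpoints, so this is the minimum enclosing circle.
r = √(115.25) ≈ 10.74.

10.74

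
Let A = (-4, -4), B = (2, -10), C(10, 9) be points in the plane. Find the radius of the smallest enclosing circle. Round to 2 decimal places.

Side lengths²: AB² = 72, AC² = 365, BC² = 425.
Since BC² = 425 < 365 + 72 = 437, the triangle is acute, so the smallest enclosing circle is the circumcircle.
Circumcentre = (305/54, -19/54), r² = 155125/1458.
r = √(155125/1458) ≈ 10.31.

10.31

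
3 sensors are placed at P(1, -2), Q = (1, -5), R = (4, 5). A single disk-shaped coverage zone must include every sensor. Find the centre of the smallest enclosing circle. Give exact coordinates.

(2.5, 0)

Side lengths²: PQ² = 9, PR² = 58, QR² = 109.
Since QR² = 109 ≥ 58 + 9 = 67, the angle opposite QR is not acute, so the smallest enclosing circle has QR as diameter.
Centre = midpoint of QR = (2.5, 0), r² = 109/4 = 27.25.
Centre = (2.5, 0).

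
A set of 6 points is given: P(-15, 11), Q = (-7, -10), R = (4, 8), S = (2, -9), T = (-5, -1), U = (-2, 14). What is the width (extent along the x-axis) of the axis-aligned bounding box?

max x = 4, min x = -15, so width = 19.

19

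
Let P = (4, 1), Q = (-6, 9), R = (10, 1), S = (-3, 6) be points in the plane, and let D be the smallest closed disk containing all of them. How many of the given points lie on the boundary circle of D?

2

The farthest pair is Q–R with squared distance 320. The circle on this segment as diameter has centre (2, 5) and r² = 320/4 = 80.
Check P: distance² to centre = 20 ≤ 80, so it lies inside.
All remaining points lie in this disk, and no smaller disk contains both endpoints, so this is the minimum enclosing circle.
The points at distance exactly r from the centre are Q, R — 2 points.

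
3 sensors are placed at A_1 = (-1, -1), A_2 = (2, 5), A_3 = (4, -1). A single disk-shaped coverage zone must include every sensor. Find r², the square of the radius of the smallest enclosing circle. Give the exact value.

Side lengths²: A_1A_2² = 45, A_1A_3² = 25, A_2A_3² = 40.
Since A_1A_2² = 45 < 40 + 25 = 65, the triangle is acute, so the smallest enclosing circle is the circumcircle.
Circumcentre = (1.5, 1.5), r² = 12.5.

12.5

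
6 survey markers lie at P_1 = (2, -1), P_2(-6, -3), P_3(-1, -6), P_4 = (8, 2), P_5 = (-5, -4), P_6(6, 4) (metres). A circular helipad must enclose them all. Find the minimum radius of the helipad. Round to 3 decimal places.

7.433

The minimum enclosing circle of a finite set is fixed by two of the points (as a diameter) or three (as a circumcircle).
The farthest pair is P_2–P_4 with squared distance 221. The circle on this segment as diameter has centre (1, -0.5) and r² = 221/4 = 55.25.
Check P_1: distance² to centre = 1.25 ≤ 55.25, so it lies inside.
All remaining points lie in this disk, and no smaller disk contains both endpoints, so this is the minimum enclosing circle.
r = √(55.25) ≈ 7.433.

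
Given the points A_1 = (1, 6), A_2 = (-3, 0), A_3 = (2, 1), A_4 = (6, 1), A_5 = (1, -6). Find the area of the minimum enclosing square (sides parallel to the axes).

144

The bounding box has width 9 and height 12.
An axis-aligned square enclosing the set must have side ≥ max(width, height).
So the minimum side is max(9, 12) = 12.
Area = 12² = 144.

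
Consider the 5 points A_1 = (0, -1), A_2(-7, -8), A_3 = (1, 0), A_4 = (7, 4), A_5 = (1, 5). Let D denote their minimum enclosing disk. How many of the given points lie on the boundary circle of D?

2

The minimum enclosing circle of a finite set is fixed by two of the points (as a diameter) or three (as a circumcircle).
The farthest pair is A_2–A_4 with squared distance 340. The circle on this segment as diameter has centre (0, -2) and r² = 340/4 = 85.
Check A_1: distance² to centre = 1 ≤ 85, so it lies inside.
All remaining points lie in this disk, and no smaller disk contains both endpoints, so this is the minimum enclosing circle.
The points at distance exactly r from the centre are A_2, A_4 — 2 points.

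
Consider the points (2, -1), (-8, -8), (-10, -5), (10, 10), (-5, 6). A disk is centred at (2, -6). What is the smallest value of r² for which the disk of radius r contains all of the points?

320

The required radius is the distance from (2, -6) to the farthest point.
Squared distances: 25, 104, 145, 320, 193.
Maximum is 320, attained at (10, 10).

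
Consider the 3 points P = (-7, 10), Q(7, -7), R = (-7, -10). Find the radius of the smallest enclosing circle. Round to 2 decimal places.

Side lengths²: PQ² = 485, PR² = 400, QR² = 205.
Since PQ² = 485 < 400 + 205 = 605, the triangle is acute, so the smallest enclosing circle is the circumcircle.
Circumcentre = (-51/28, 0), r² = 99425/784.
r = √(99425/784) ≈ 11.26.

11.26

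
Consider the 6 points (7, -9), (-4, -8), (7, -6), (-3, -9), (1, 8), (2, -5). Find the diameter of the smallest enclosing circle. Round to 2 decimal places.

18.52

The minimum enclosing circle of a finite set is fixed by two of the points (as a diameter) or three (as a circumcircle).
The minimum enclosing circle is determined by three boundary points: (7, -9), (-3, -9), (1, 8).
Their circumcentre is (2, -41/34) with r² = 99125/1156.
The farthest remaining point (-4, -8) is at distance² 94977/1156 ≤ 99125/1156.
Diameter = 2r = 2√(99125/1156) ≈ 18.52.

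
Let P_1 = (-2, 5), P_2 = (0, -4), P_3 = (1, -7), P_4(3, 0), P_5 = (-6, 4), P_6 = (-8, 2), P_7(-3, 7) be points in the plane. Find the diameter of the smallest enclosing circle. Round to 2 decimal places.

14.56

By Welzl's lemma the MEC is supported by two points (diametrically opposite) or three points (on a circumcircle).
The farthest pair is P_3–P_7 with squared distance 212. The circle on this segment as diameter has centre (-1, 0) and r² = 212/4 = 53.
Check P_1: distance² to centre = 26 ≤ 53, so it lies inside.
All remaining points lie in this disk, and no smaller disk contains both endpoints, so this is the minimum enclosing circle.
Diameter = 2r = 2√53 ≈ 14.56.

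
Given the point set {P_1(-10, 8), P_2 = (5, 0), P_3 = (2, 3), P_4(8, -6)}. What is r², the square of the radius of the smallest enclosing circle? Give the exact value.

130

The farthest pair is P_1–P_4 with squared distance 520. The circle on this segment as diameter has centre (-1, 1) and r² = 520/4 = 130.
Check P_2: distance² to centre = 37 ≤ 130, so it lies inside.
All remaining points lie in this disk, and no smaller disk contains both endpoints, so this is the minimum enclosing circle.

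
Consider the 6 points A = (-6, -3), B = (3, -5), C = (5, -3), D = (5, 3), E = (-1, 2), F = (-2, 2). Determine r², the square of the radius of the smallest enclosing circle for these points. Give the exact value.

39.25

By Welzl's lemma the MEC is supported by two points (diametrically opposite) or three points (on a circumcircle).
The farthest pair is A–D with squared distance 157. The circle on this segment as diameter has centre (-0.5, 0) and r² = 157/4 = 39.25.
Check B: distance² to centre = 37.25 ≤ 39.25, so it lies inside.
All remaining points lie in this disk, and no smaller disk contains both endpoints, so this is the minimum enclosing circle.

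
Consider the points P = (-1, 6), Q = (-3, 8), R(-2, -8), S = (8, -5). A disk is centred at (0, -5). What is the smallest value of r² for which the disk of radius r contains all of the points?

The required radius is the distance from (0, -5) to the farthest point.
Squared distances: 122, 178, 13, 64.
Maximum is 178, attained at Q.

178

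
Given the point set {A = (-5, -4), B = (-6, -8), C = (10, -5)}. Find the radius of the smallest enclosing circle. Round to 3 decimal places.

Side lengths²: AB² = 17, AC² = 226, BC² = 265.
Since BC² = 265 ≥ 226 + 17 = 243, the angle opposite BC is not acute, so the smallest enclosing circle has BC as diameter.
Centre = midpoint of BC = (2, -6.5), r² = 265/4 = 66.25.
r = √(66.25) ≈ 8.139.

8.139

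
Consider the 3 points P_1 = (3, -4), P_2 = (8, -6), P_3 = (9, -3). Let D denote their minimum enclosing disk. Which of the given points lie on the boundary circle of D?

P_1, P_2, P_3

Side lengths²: P_1P_2² = 29, P_1P_3² = 37, P_2P_3² = 10.
Since P_1P_3² = 37 < 29 + 10 = 39, the triangle is acute, so the smallest enclosing circle is the circumcircle.
Circumcentre = (205/34, -125/34), r² = 5365/578.
The points at distance exactly r from the centre are P_1, P_2, P_3 — 3 points.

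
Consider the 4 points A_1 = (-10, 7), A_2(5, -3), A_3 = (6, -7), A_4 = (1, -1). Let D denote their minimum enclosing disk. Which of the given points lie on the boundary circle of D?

A_1, A_3

By Welzl's lemma the MEC is supported by two points (diametrically opposite) or three points (on a circumcircle).
The farthest pair is A_1–A_3 with squared distance 452. The circle on this segment as diameter has centre (-2, 0) and r² = 452/4 = 113.
Check A_2: distance² to centre = 58 ≤ 113, so it lies inside.
All remaining points lie in this disk, and no smaller disk contains both endpoints, so this is the minimum enclosing circle.
The points at distance exactly r from the centre are A_1, A_3 — 2 points.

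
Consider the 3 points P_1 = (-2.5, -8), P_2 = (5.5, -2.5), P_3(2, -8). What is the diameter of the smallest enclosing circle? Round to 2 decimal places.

9.71

Side lengths²: P_1P_2² = 94.25, P_1P_3² = 20.25, P_2P_3² = 42.5.
Since P_1P_2² = 94.25 ≥ 42.5 + 20.25 = 62.75, the angle opposite P_1P_2 is not acute, so the smallest enclosing circle has P_1P_2 as diameter.
Centre = midpoint of P_1P_2 = (1.5, -5.25), r² = 94.25/4 = 23.5625.
Diameter = 2r = 2√(23.5625) ≈ 9.71.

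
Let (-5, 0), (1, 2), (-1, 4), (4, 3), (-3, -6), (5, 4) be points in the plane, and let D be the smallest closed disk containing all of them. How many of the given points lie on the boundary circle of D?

2

By Welzl's lemma the MEC is supported by two points (diametrically opposite) or three points (on a circumcircle).
The farthest pair is (-3, -6)–(5, 4) with squared distance 164. The circle on this segment as diameter has centre (1, -1) and r² = 164/4 = 41.
Check (-5, 0): distance² to centre = 37 ≤ 41, so it lies inside.
All remaining points lie in this disk, and no smaller disk contains both endpoints, so this is the minimum enclosing circle.
The points at distance exactly r from the centre are (-3, -6), (5, 4) — 2 points.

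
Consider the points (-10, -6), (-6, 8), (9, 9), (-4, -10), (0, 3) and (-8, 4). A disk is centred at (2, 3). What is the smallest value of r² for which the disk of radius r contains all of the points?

225

The required radius is the distance from (2, 3) to the farthest point.
Squared distances: 225, 89, 85, 205, 4, 101.
Maximum is 225, attained at (-10, -6).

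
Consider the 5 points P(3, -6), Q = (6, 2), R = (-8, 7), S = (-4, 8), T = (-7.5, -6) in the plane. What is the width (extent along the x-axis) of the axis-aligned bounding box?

14

max x = 6, min x = -8, so width = 14.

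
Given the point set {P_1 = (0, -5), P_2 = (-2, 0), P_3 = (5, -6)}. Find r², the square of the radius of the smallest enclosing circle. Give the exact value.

21.25

Side lengths²: P_1P_2² = 29, P_1P_3² = 26, P_2P_3² = 85.
Since P_2P_3² = 85 ≥ 29 + 26 = 55, the angle opposite P_2P_3 is not acute, so the smallest enclosing circle has P_2P_3 as diameter.
Centre = midpoint of P_2P_3 = (1.5, -3), r² = 85/4 = 21.25.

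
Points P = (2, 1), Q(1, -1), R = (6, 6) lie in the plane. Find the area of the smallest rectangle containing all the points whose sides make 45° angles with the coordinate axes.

12

In coordinates u = x + y, v = x − y the rectangle is axis-aligned; the map (x,y)→(u,v) scales areas by 2.
u-values: 3, 0, 12; range = 12 − 0 = 12.
v-values: 1, 2, 0; range = 2 − 0 = 2.
Area = (12 × 2) / 2 = 12.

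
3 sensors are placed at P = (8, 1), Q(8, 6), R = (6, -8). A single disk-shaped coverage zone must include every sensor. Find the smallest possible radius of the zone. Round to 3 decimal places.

Side lengths²: PQ² = 25, PR² = 85, QR² = 200.
Since QR² = 200 ≥ 85 + 25 = 110, the angle opposite QR is not acute, so the smallest enclosing circle has QR as diameter.
Centre = midpoint of QR = (7, -1), r² = 200/4 = 50.
r = √50 ≈ 7.071.

7.071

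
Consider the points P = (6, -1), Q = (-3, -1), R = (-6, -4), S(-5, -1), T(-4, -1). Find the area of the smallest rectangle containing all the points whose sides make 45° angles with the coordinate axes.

82.5

In coordinates u = x + y, v = x − y the rectangle is axis-aligned; the map (x,y)→(u,v) scales areas by 2.
u-values: 5, -4, -10, -6, -5; range = 5 − (-10) = 15.
v-values: 7, -2, -2, -4, -3; range = 7 − (-4) = 11.
Area = (15 × 11) / 2 = 82.5.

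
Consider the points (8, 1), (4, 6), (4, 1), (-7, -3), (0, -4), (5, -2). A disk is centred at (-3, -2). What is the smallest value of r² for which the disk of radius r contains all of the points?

130

The required radius is the distance from (-3, -2) to the farthest point.
Squared distances: 130, 113, 58, 17, 13, 64.
Maximum is 130, attained at (8, 1).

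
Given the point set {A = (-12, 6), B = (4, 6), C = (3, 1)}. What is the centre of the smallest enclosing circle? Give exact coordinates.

(-4, 5)

Side lengths²: AB² = 256, AC² = 250, BC² = 26.
Since AB² = 256 < 250 + 26 = 276, the triangle is acute, so the smallest enclosing circle is the circumcircle.
Circumcentre = (-4, 5), r² = 65.
Centre = (-4, 5).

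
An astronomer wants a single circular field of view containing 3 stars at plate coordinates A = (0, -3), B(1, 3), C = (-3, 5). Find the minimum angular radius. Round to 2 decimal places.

Side lengths²: AB² = 37, AC² = 73, BC² = 20.
Since AC² = 73 ≥ 37 + 20 = 57, the angle opposite AC is not acute, so the smallest enclosing circle has AC as diameter.
Centre = midpoint of AC = (-1.5, 1), r² = 73/4 = 18.25.
r = √(18.25) ≈ 4.27.

4.27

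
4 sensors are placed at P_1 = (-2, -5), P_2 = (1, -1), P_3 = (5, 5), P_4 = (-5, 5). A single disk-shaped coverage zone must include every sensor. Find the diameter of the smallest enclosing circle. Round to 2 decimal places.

12.74

A smallest enclosing disk is always determined by at most three of the input points on its boundary.
The minimum enclosing circle is determined by three boundary points: P_1, P_3, P_4.
Their circumcentre is (0, 1.05) with r² = 40.6025.
The farthest remaining point P_2 is at distance² 5.2025 ≤ 40.6025.
Diameter = 2r = 2√(40.6025) ≈ 12.74.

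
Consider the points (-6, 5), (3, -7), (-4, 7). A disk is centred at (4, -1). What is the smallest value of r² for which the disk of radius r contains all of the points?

136

The required radius is the distance from (4, -1) to the farthest point.
Squared distances: 136, 37, 128.
Maximum is 136, attained at (-6, 5).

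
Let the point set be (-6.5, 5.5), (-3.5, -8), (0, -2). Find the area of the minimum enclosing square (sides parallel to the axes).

182.25

The bounding box has width 6.5 and height 13.5.
An axis-aligned square enclosing the set must have side ≥ max(width, height).
So the minimum side is max(6.5, 13.5) = 13.5.
Area = 13.5² = 182.25.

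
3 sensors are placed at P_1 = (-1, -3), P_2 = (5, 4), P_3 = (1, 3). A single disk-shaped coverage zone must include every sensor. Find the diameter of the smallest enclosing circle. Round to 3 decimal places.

9.220

Side lengths²: P_1P_2² = 85, P_1P_3² = 40, P_2P_3² = 17.
Since P_1P_2² = 85 ≥ 40 + 17 = 57, the angle opposite P_1P_2 is not acute, so the smallest enclosing circle has P_1P_2 as diameter.
Centre = midpoint of P_1P_2 = (2, 0.5), r² = 85/4 = 21.25.
Diameter = 2r = 2√(21.25) ≈ 9.220.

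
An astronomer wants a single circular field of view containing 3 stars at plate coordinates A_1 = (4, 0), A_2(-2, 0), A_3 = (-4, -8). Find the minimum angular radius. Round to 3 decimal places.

Side lengths²: A_1A_2² = 36, A_1A_3² = 128, A_2A_3² = 68.
Since A_1A_3² = 128 ≥ 68 + 36 = 104, the angle opposite A_1A_3 is not acute, so the smallest enclosing circle has A_1A_3 as diameter.
Centre = midpoint of A_1A_3 = (0, -4), r² = 128/4 = 32.
r = √32 ≈ 5.657.

5.657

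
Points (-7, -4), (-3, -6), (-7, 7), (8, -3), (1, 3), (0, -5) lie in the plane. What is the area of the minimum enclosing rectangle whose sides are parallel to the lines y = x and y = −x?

In coordinates u = x + y, v = x − y the rectangle is axis-aligned; the map (x,y)→(u,v) scales areas by 2.
u-values: -11, -9, 0, 5, 4, -5; range = 5 − (-11) = 16.
v-values: -3, 3, -14, 11, -2, 5; range = 11 − (-14) = 25.
Area = (16 × 25) / 2 = 200.

200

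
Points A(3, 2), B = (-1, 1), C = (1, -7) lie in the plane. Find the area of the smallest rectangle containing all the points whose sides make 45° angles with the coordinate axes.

In coordinates u = x + y, v = x − y the rectangle is axis-aligned; the map (x,y)→(u,v) scales areas by 2.
u-values: 5, 0, -6; range = 5 − (-6) = 11.
v-values: 1, -2, 8; range = 8 − (-2) = 10.
Area = (11 × 10) / 2 = 55.

55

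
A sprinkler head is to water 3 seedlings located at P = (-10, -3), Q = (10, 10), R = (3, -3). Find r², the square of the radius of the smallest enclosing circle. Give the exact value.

Side lengths²: PQ² = 569, PR² = 169, QR² = 218.
Since PQ² = 569 ≥ 218 + 169 = 387, the angle opposite PQ is not acute, so the smallest enclosing circle has PQ as diameter.
Centre = midpoint of PQ = (0, 3.5), r² = 569/4 = 142.25.

142.25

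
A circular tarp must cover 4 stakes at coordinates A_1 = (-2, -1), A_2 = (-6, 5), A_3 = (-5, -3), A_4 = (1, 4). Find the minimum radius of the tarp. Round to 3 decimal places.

By Welzl's lemma the MEC is supported by two points (diametrically opposite) or three points (on a circumcircle).
The minimum enclosing circle is determined by three boundary points: A_2, A_3, A_4.
Their circumcentre is (-65/22, 29/22) with r² = 5525/242.
The farthest remaining point A_1 is at distance² 1521/242 ≤ 5525/242.
r = √(5525/242) ≈ 4.778.

4.778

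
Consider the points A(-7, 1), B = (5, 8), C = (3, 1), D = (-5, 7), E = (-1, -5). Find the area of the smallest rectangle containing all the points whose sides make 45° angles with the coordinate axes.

In coordinates u = x + y, v = x − y the rectangle is axis-aligned; the map (x,y)→(u,v) scales areas by 2.
u-values: -6, 13, 4, 2, -6; range = 13 − (-6) = 19.
v-values: -8, -3, 2, -12, 4; range = 4 − (-12) = 16.
Area = (19 × 16) / 2 = 152.

152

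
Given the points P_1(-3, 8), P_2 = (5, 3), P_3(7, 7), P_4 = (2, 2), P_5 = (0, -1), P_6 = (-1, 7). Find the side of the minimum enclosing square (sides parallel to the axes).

10

The bounding box has width 10 and height 9.
An axis-aligned square enclosing the set must have side ≥ max(width, height).
So the minimum side is max(10, 9) = 10.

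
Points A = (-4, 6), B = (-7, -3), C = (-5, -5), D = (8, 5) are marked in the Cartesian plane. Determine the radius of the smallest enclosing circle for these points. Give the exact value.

A smallest enclosing disk is always determined by at most three of the input points on its boundary.
The farthest pair is B–D with squared distance 289. The circle on this segment as diameter has centre (0.5, 1) and r² = 289/4 = 72.25.
Check A: distance² to centre = 45.25 ≤ 72.25, so it lies inside.
All remaining points lie in this disk, and no smaller disk contains both endpoints, so this is the minimum enclosing circle.
r = √(72.25) = 8.5.

8.5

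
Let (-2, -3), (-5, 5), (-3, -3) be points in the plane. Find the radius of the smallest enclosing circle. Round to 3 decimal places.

Call the three points A, B, C in the order given.
Side lengths²: AB² = 73, AC² = 1, BC² = 68.
Since AB² = 73 ≥ 68 + 1 = 69, the angle opposite AB is not acute, so the smallest enclosing circle has AB as diameter.
Centre = midpoint of AB = (-3.5, 1), r² = 73/4 = 18.25.
r = √(18.25) ≈ 4.272.

4.272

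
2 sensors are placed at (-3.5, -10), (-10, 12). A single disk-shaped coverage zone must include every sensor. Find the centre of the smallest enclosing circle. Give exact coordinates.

(-6.75, 1)

The smallest circle enclosing two points has them as diameter endpoints.
Centre = midpoint = (-6.75, 1); r² = |(-3.5, -10)−(-10, 12)|²/4 = 526.25/4 = 131.5625.
Centre = (-6.75, 1).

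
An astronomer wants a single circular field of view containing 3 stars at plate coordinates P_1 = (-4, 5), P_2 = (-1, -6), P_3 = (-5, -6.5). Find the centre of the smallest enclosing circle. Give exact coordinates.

Side lengths²: P_1P_2² = 130, P_1P_3² = 133.25, P_2P_3² = 16.25.
Since P_1P_3² = 133.25 < 130 + 16.25 = 146.25, the triangle is acute, so the smallest enclosing circle is the circumcircle.
Circumcentre = (-103/28, -23/28), r² = 13325/392.
Centre = (-103/28, -23/28).

(-103/28, -23/28)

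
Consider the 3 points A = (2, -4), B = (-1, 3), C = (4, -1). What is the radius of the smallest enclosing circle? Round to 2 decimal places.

3.81

Side lengths²: AB² = 58, AC² = 13, BC² = 41.
Since AB² = 58 ≥ 41 + 13 = 54, the angle opposite AB is not acute, so the smallest enclosing circle has AB as diameter.
Centre = midpoint of AB = (0.5, -0.5), r² = 58/4 = 14.5.
r = √(14.5) ≈ 3.81.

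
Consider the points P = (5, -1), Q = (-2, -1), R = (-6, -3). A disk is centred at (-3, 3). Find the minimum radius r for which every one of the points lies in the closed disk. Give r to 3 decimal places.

8.944

The required radius is the distance from (-3, 3) to the farthest point.
Squared distances: 80, 17, 45.
Maximum is 80, attained at P.
r = √80 ≈ 8.944.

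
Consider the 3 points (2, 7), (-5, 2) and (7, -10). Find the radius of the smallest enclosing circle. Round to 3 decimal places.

8.982

Call the three points A, B, C in the order given.
Side lengths²: AB² = 74, AC² = 314, BC² = 288.
Since AC² = 314 < 288 + 74 = 362, the triangle is acute, so the smallest enclosing circle is the circumcircle.
Circumcentre = (37/12, -23/12), r² = 5809/72.
r = √(5809/72) ≈ 8.982.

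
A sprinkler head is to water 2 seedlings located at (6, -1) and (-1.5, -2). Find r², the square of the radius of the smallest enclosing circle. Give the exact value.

14.3125

The smallest circle enclosing two points has them as diameter endpoints.
Centre = midpoint = (2.25, -1.5); r² = |(6, -1)−(-1.5, -2)|²/4 = 57.25/4 = 14.3125.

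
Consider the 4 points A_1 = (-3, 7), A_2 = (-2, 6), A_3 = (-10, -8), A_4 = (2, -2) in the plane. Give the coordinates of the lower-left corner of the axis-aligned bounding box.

(-10, -8)

x-range [-10, 2], y-range [-8, 7].
The lower-left corner is (-10, -8).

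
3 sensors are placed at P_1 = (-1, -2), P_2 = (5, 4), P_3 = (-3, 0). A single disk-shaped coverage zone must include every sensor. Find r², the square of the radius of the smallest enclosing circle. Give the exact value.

Side lengths²: P_1P_2² = 72, P_1P_3² = 8, P_2P_3² = 80.
Since P_2P_3² = 80 ≥ 72 + 8 = 80, the angle opposite P_2P_3 is not acute, so the smallest enclosing circle has P_2P_3 as diameter.
Centre = midpoint of P_2P_3 = (1, 2), r² = 80/4 = 20.

20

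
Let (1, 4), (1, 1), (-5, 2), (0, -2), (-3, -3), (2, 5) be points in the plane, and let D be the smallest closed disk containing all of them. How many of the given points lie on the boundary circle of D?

2

The minimum enclosing circle of a finite set is fixed by two of the points (as a diameter) or three (as a circumcircle).
The farthest pair is (-3, -3)–(2, 5) with squared distance 89. The circle on this segment as diameter has centre (-0.5, 1) and r² = 89/4 = 22.25.
Check (1, 4): distance² to centre = 11.25 ≤ 22.25, so it lies inside.
All remaining points lie in this disk, and no smaller disk contains both endpoints, so this is the minimum enclosing circle.
The points at distance exactly r from the centre are (-3, -3), (2, 5) — 2 points.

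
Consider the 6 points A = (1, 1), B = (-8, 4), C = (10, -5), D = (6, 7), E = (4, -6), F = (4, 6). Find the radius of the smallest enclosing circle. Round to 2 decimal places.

A smallest enclosing disk is always determined by at most three of the input points on its boundary.
The farthest pair is B–C with squared distance 405. The circle on this segment as diameter has centre (1, -0.5) and r² = 405/4 = 101.25.
Check A: distance² to centre = 2.25 ≤ 101.25, so it lies inside.
All remaining points lie in this disk, and no smaller disk contains both endpoints, so this is the minimum enclosing circle.
r = √(101.25) ≈ 10.06.

10.06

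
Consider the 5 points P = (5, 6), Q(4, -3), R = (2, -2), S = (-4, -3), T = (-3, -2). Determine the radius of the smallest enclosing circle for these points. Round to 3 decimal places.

By Welzl's lemma the MEC is supported by two points (diametrically opposite) or three points (on a circumcircle).
The farthest pair is P–S with squared distance 162. The circle on this segment as diameter has centre (0.5, 1.5) and r² = 162/4 = 40.5.
Check Q: distance² to centre = 32.5 ≤ 40.5, so it lies inside.
All remaining points lie in this disk, and no smaller disk contains both endpoints, so this is the minimum enclosing circle.
r = √(40.5) ≈ 6.364.

6.364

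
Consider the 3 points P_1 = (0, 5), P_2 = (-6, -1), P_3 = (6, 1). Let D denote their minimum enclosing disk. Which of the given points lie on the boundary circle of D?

Side lengths²: P_1P_2² = 72, P_1P_3² = 52, P_2P_3² = 148.
Since P_2P_3² = 148 ≥ 72 + 52 = 124, the angle opposite P_2P_3 is not acute, so the smallest enclosing circle has P_2P_3 as diameter.
Centre = midpoint of P_2P_3 = (0, 0), r² = 148/4 = 37.
The points at distance exactly r from the centre are P_2, P_3 — 2 points.

P_2, P_3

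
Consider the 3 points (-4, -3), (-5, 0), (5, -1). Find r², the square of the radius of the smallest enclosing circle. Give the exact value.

25.25

Call the three points A, B, C in the order given.
Side lengths²: AB² = 10, AC² = 85, BC² = 101.
Since BC² = 101 ≥ 85 + 10 = 95, the angle opposite BC is not acute, so the smallest enclosing circle has BC as diameter.
Centre = midpoint of BC = (0, -0.5), r² = 101/4 = 25.25.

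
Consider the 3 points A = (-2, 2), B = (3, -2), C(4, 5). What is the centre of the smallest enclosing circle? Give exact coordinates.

Side lengths²: AB² = 41, AC² = 45, BC² = 50.
Since BC² = 50 < 45 + 41 = 86, the triangle is acute, so the smallest enclosing circle is the circumcircle.
Circumcentre = (49/26, 45/26), r² = 5125/338.
Centre = (49/26, 45/26).

(49/26, 45/26)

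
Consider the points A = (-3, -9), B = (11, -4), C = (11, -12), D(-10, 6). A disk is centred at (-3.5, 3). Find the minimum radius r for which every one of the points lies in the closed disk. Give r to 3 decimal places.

20.863

The required radius is the distance from (-3.5, 3) to the farthest point.
Squared distances: 144.25, 259.25, 435.25, 51.25.
Maximum is 435.25, attained at C.
r = √(435.25) ≈ 20.863.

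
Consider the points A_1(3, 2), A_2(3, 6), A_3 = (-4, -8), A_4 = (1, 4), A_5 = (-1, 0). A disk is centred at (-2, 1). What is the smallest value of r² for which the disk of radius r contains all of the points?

85

The required radius is the distance from (-2, 1) to the farthest point.
Squared distances: 26, 50, 85, 18, 2.
Maximum is 85, attained at A_3.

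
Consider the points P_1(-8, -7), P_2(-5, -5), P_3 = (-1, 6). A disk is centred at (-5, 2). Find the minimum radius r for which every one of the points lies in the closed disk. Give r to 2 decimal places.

9.49

The required radius is the distance from (-5, 2) to the farthest point.
Squared distances: 90, 49, 32.
Maximum is 90, attained at P_1.
r = √90 ≈ 9.49.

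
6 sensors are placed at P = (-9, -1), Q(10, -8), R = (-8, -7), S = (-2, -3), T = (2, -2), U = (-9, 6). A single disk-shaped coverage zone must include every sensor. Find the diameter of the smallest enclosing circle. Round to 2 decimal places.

23.60

By Welzl's lemma the MEC is supported by two points (diametrically opposite) or three points (on a circumcircle).
The farthest pair is Q–U with squared distance 557. The circle on this segment as diameter has centre (0.5, -1) and r² = 557/4 = 139.25.
Check P: distance² to centre = 90.25 ≤ 139.25, so it lies inside.
All remaining points lie in this disk, and no smaller disk contains both endpoints, so this is the minimum enclosing circle.
Diameter = 2r = 2√(139.25) ≈ 23.60.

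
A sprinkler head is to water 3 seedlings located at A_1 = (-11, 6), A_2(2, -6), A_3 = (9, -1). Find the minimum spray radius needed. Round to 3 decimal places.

10.595

Side lengths²: A_1A_2² = 313, A_1A_3² = 449, A_2A_3² = 74.
Since A_1A_3² = 449 ≥ 313 + 74 = 387, the angle opposite A_1A_3 is not acute, so the smallest enclosing circle has A_1A_3 as diameter.
Centre = midpoint of A_1A_3 = (-1, 2.5), r² = 449/4 = 112.25.
r = √(112.25) ≈ 10.595.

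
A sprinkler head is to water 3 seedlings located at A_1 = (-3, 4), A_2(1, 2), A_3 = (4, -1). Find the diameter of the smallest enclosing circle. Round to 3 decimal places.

Side lengths²: A_1A_2² = 20, A_1A_3² = 74, A_2A_3² = 18.
Since A_1A_3² = 74 ≥ 20 + 18 = 38, the angle opposite A_1A_3 is not acute, so the smallest enclosing circle has A_1A_3 as diameter.
Centre = midpoint of A_1A_3 = (0.5, 1.5), r² = 74/4 = 18.5.
Diameter = 2r = 2√(18.5) ≈ 8.602.

8.602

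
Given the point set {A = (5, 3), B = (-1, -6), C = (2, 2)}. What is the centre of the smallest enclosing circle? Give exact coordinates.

Side lengths²: AB² = 117, AC² = 10, BC² = 73.
Since AB² = 117 ≥ 73 + 10 = 83, the angle opposite AB is not acute, so the smallest enclosing circle has AB as diameter.
Centre = midpoint of AB = (2, -1.5), r² = 117/4 = 29.25.
Centre = (2, -1.5).

(2, -1.5)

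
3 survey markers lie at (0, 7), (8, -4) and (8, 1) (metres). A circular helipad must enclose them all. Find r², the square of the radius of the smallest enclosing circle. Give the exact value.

46.25

Call the three points A, B, C in the order given.
Side lengths²: AB² = 185, AC² = 100, BC² = 25.
Since AB² = 185 ≥ 100 + 25 = 125, the angle opposite AB is not acute, so the smallest enclosing circle has AB as diameter.
Centre = midpoint of AB = (4, 1.5), r² = 185/4 = 46.25.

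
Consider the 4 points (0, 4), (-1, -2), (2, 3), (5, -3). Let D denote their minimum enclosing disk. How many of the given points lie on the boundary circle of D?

The farthest pair is (0, 4)–(5, -3) with squared distance 74. The circle on this segment as diameter has centre (2.5, 0.5) and r² = 74/4 = 18.5.
Check (-1, -2): distance² to centre = 18.5 ≤ 18.5, so it lies inside.
All remaining points lie in this disk, and no smaller disk contains both endpoints, so this is the minimum enclosing circle.
The points at distance exactly r from the centre are (0, 4), (-1, -2), (5, -3) — 3 points.

3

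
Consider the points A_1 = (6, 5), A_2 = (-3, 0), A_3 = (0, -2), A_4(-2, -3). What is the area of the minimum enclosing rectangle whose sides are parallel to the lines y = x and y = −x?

40

In coordinates u = x + y, v = x − y the rectangle is axis-aligned; the map (x,y)→(u,v) scales areas by 2.
u-values: 11, -3, -2, -5; range = 11 − (-5) = 16.
v-values: 1, -3, 2, 1; range = 2 − (-3) = 5.
Area = (16 × 5) / 2 = 40.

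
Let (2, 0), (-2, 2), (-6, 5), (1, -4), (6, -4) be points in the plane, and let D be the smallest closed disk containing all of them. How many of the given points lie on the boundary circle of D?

A smallest enclosing disk is always determined by at most three of the input points on its boundary.
The farthest pair is (-6, 5)–(6, -4) with squared distance 225. The circle on this segment as diameter has centre (0, 0.5) and r² = 225/4 = 56.25.
Check (2, 0): distance² to centre = 4.25 ≤ 56.25, so it lies inside.
All remaining points lie in this disk, and no smaller disk contains both endpoints, so this is the minimum enclosing circle.
The points at distance exactly r from the centre are (-6, 5), (6, -4) — 2 points.

2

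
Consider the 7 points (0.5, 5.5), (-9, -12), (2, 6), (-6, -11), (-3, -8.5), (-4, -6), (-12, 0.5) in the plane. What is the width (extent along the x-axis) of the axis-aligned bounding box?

14

max x = 2, min x = -12, so width = 14.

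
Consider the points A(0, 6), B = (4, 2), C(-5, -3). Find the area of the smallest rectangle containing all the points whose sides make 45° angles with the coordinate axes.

56

In coordinates u = x + y, v = x − y the rectangle is axis-aligned; the map (x,y)→(u,v) scales areas by 2.
u-values: 6, 6, -8; range = 6 − (-8) = 14.
v-values: -6, 2, -2; range = 2 − (-6) = 8.
Area = (14 × 8) / 2 = 56.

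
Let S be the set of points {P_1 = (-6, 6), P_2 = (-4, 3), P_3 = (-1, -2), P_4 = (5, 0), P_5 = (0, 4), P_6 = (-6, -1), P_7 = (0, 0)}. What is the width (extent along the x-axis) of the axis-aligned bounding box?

11

max x = 5, min x = -6, so width = 11.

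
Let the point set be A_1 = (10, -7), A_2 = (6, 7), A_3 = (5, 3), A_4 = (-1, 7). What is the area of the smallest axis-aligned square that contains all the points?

196

The bounding box has width 11 and height 14.
An axis-aligned square enclosing the set must have side ≥ max(width, height).
So the minimum side is max(11, 14) = 14.
Area = 14² = 196.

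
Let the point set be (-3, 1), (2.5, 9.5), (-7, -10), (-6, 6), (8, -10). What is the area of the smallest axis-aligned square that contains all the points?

The bounding box has width 15 and height 19.5.
An axis-aligned square enclosing the set must have side ≥ max(width, height).
So the minimum side is max(15, 19.5) = 19.5.
Area = 19.5² = 380.25.

380.25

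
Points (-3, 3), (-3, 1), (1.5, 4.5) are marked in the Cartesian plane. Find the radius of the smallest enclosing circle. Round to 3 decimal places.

Call the three points A, B, C in the order given.
Side lengths²: AB² = 4, AC² = 22.5, BC² = 32.5.
Since BC² = 32.5 ≥ 22.5 + 4 = 26.5, the angle opposite BC is not acute, so the smallest enclosing circle has BC as diameter.
Centre = midpoint of BC = (-0.75, 2.75), r² = 32.5/4 = 8.125.
r = √(8.125) ≈ 2.850.

2.850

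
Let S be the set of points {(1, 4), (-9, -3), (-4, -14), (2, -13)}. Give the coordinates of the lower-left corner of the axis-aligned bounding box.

x-range [-9, 2], y-range [-14, 4].
The lower-left corner is (-9, -14).

(-9, -14)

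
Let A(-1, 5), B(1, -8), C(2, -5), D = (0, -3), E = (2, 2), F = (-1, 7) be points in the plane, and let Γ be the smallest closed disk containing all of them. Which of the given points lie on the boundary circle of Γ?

B, F

The minimum enclosing circle of a finite set is fixed by two of the points (as a diameter) or three (as a circumcircle).
The farthest pair is B–F with squared distance 229. The circle on this segment as diameter has centre (0, -0.5) and r² = 229/4 = 57.25.
Check A: distance² to centre = 31.25 ≤ 57.25, so it lies inside.
All remaining points lie in this disk, and no smaller disk contains both endpoints, so this is the minimum enclosing circle.
The points at distance exactly r from the centre are B, F — 2 points.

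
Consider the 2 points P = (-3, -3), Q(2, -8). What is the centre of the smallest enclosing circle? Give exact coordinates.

(-0.5, -5.5)

The smallest circle enclosing two points has them as diameter endpoints.
Centre = midpoint = (-0.5, -5.5); r² = |PQ|²/4 = 50/4 = 12.5.
Centre = (-0.5, -5.5).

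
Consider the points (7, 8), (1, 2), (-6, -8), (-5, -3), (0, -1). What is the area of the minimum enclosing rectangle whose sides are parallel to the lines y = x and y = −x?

58

In coordinates u = x + y, v = x − y the rectangle is axis-aligned; the map (x,y)→(u,v) scales areas by 2.
u-values: 15, 3, -14, -8, -1; range = 15 − (-14) = 29.
v-values: -1, -1, 2, -2, 1; range = 2 − (-2) = 4.
Area = (29 × 4) / 2 = 58.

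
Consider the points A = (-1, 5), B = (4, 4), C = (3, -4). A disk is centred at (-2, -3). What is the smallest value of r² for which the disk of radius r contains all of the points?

The required radius is the distance from (-2, -3) to the farthest point.
Squared distances: 65, 85, 26.
Maximum is 85, attained at B.

85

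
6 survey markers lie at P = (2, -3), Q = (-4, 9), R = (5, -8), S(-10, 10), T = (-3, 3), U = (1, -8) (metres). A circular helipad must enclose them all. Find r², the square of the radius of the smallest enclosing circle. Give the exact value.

137.25

The farthest pair is R–S with squared distance 549. The circle on this segment as diameter has centre (-2.5, 1) and r² = 549/4 = 137.25.
Check P: distance² to centre = 36.25 ≤ 137.25, so it lies inside.
All remaining points lie in this disk, and no smaller disk contains both endpoints, so this is the minimum enclosing circle.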